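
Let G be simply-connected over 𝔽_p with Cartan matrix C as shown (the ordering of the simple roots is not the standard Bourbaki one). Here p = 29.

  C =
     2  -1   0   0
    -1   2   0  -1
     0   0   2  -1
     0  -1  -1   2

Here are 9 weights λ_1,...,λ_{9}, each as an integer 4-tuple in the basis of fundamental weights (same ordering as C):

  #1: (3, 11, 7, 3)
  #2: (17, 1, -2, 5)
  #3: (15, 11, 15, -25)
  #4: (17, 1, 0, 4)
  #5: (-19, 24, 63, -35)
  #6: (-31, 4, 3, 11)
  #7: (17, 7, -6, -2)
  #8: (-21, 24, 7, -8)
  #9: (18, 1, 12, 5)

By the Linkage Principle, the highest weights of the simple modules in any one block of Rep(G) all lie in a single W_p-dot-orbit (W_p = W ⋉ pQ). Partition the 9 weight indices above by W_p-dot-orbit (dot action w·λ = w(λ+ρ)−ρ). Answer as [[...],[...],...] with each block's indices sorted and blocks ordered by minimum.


Dynkin diagram of C (from the 6 off-diagonal −1 entries): A_4.

Folding the 9 weights λ_j+ρ into Ā_29 (reps in the given 4-coord order):

  λ_1+ρ ↦ (4, 12, 8, 4);  λ_2+ρ ↦ (18, 2, 1, 5);  λ_3+ρ ↦ (4, 12, 8, 4);  λ_4+ρ ↦ (18, 2, 1, 5);  λ_5+ρ ↦ (18, 2, 1, 5);  λ_6+ρ ↦ (4, 12, 8, 4);  λ_7+ρ ↦ (18, 2, 1, 5);  λ_8+ρ ↦ (18, 2, 1, 5);  λ_9+ρ ↦ (8, 2, 2, 6)

3 distinct reps among the 9 weights ⇒ 3 W_29-linkage classes:

[[1, 3, 6], [2, 4, 5, 7, 8], [9]]


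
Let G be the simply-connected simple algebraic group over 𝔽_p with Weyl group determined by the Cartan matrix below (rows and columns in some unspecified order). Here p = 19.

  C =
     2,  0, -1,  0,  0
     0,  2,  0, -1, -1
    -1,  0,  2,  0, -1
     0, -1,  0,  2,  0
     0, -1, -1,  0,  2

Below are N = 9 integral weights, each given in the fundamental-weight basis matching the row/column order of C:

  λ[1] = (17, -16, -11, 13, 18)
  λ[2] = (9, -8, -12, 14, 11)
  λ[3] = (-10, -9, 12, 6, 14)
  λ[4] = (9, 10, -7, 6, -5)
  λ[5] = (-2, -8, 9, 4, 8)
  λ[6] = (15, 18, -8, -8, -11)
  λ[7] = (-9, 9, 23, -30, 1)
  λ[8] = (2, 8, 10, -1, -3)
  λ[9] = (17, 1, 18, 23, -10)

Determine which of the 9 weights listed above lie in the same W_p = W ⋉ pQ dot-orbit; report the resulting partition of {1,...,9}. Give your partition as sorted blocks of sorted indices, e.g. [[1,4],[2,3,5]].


A_5 Cartan matrix, 5 simple roots permuted; ρ=(1,1,1,1,1).

Each λ_j+ρ reduced to Ā_19; 5-tuples below use C's row order:

  λ_1+ρ ↦ (0, 1, 4, 7, 6)
  λ_2+ρ ↦ (0, 1, 4, 7, 6)
  λ_3+ρ ↦ (0, 1, 4, 7, 6)
  λ_4+ρ ↦ (0, 1, 4, 7, 6)
  λ_5+ρ ↦ (1, 5, 9, 2, 2)
  λ_6+ρ ↦ (1, 5, 9, 2, 2)
  λ_7+ρ ↦ (1, 5, 9, 2, 2)
  λ_8+ρ ↦ (1, 5, 9, 2, 2)
  λ_9+ρ ↦ (1, 5, 9, 2, 2)

Partition of {1..9} into 2 W_19-dot-orbits:

[[1, 2, 3, 4], [5, 6, 7, 8, 9]]


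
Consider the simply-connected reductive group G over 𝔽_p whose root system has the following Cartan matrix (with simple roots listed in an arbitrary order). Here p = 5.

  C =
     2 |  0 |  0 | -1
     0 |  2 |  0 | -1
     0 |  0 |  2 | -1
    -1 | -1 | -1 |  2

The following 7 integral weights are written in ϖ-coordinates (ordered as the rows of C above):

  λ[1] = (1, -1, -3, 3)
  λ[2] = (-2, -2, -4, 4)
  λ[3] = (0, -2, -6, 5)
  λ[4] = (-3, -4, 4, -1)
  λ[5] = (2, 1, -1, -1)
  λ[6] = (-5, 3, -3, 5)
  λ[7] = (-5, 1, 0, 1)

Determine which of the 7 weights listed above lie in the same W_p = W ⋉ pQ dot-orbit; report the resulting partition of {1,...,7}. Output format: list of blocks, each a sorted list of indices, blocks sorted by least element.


Cartan matrix: type D_4 (|W|=192); un-permuting the 4 rows.

W_5-reps of the 7 weights in Ā_5 (same 4-coord order as C):

  [1] (1, 1, 1, 0);  [2] (1, 1, 3, 0);  [3] (1, 1, 3, 0);  [4] (3, 2, 0, 0);  [5] (3, 2, 0, 0);  [6] (1, 1, 3, 0);  [7] (2, 0, 1, 1)

Grouping the 7 weights by Ā_5-representative: 4 linkage classes.

[[1], [2, 3, 6], [4, 5], [7]]


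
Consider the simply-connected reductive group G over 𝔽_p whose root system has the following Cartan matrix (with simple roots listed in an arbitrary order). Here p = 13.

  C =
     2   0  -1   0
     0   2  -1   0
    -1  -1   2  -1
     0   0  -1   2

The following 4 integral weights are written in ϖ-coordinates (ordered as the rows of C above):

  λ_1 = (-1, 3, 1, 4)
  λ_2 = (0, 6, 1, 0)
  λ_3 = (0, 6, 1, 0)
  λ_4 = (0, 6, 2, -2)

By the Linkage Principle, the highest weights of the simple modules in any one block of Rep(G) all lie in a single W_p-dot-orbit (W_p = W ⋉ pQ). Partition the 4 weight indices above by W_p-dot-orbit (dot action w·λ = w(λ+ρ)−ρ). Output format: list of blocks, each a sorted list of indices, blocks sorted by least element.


Cartan matrix: type D_4 (|W|=192); un-permuting the 4 rows.

Alcove-folded reps (p=13, 4 weights, presented ϖ-order):

    1: (0, 4, 2, 5)
    2: (1, 7, 2, 1)
    3: (1, 7, 2, 1)
    4: (1, 7, 2, 1)

These 4 weights hit 2 W_13-dot-orbits; sizes (1, 3):

[[1], [2, 3, 4]]


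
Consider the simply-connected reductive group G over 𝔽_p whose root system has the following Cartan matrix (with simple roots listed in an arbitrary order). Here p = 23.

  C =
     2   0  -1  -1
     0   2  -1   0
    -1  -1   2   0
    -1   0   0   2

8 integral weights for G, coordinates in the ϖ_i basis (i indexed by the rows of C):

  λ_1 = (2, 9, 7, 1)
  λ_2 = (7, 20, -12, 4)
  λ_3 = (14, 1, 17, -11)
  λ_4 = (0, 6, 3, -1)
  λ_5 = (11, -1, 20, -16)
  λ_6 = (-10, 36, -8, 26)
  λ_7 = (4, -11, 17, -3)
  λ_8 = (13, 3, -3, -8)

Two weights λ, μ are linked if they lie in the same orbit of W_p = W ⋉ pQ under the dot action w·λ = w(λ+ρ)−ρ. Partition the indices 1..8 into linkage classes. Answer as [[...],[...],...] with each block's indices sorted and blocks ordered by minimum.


A_4 Cartan matrix, 4 simple roots permuted; ρ=(1,1,1,1).

λ_j+ρ reflected into Ā_23 (⟨·,θ^∨⟩≤23); 4-tuples as given:

  λ_1 → (3, 10, 8, 2);  λ_2 → (3, 10, 8, 2);  λ_3 → (3, 10, 8, 2);  λ_4 → (1, 7, 4, 0);  λ_5 → (3, 10, 8, 2);  λ_6 → (5, 2, 2, 7);  λ_7 → (3, 10, 8, 2);  λ_8 → (5, 2, 2, 7)

Partition of {1..8} into 3 W_23-dot-orbits:

[[1, 2, 3, 5, 7], [4], [6, 8]]


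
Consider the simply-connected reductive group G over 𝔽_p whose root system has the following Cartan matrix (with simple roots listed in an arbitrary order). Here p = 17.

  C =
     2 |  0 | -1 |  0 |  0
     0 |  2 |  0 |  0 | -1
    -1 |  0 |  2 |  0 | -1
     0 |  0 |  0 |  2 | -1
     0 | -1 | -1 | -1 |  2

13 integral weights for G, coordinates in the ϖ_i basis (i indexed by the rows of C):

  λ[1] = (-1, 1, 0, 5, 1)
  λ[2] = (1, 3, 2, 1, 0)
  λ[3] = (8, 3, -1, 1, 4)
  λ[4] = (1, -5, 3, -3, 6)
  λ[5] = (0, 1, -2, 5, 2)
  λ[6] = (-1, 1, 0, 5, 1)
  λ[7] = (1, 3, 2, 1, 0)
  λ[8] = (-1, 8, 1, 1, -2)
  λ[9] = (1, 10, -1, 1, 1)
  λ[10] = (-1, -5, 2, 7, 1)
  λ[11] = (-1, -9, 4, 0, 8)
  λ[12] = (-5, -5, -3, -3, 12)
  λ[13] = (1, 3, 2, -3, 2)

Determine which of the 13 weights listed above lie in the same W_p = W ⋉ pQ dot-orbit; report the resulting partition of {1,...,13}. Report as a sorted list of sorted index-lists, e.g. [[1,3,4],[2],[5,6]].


Cartan matrix: type D_5 (|W|=1920); un-permuting the 5 rows.

Ā_17 reps of the 13 weights (D_5, coords as presented):

  [1] (0, 2, 1, 6, 2)
  [2] (2, 4, 3, 2, 1)
  [3] (1, 1, 5, 1, 2)
  [4] (2, 4, 3, 2, 1)
  [5] (0, 2, 1, 6, 2)
  [6] (0, 2, 1, 6, 2)
  [7] (2, 4, 3, 2, 1)
  [8] (0, 8, 1, 1, 1)
  [9] (0, 11, 2, 2, 0)
  [10] (0, 2, 1, 6, 2)
  [11] (0, 8, 1, 1, 1)
  [12] (2, 4, 3, 2, 1)
  [13] (2, 4, 3, 2, 1)

Grouping the 13 weights by Ā_17-representative: 5 linkage classes.

[[1, 5, 6, 10], [2, 4, 7, 12, 13], [3], [8, 11], [9]]


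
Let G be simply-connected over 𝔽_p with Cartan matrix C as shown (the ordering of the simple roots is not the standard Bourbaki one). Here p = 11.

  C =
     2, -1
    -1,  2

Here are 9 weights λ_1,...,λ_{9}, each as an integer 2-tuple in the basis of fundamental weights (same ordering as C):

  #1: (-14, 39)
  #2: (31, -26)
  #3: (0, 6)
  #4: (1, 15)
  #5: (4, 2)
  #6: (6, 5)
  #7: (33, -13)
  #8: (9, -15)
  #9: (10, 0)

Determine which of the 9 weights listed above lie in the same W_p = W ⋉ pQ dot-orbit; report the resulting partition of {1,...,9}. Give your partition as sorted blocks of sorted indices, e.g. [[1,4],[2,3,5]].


Type A_2, rank 2, |W|=6; reorder rows/cols to standard.

Alcove-folded reps (p=11, 9 weights, presented ϖ-order):

    [1] (5, 4)
    [2] (1, 7)
    [3] (1, 7)
    [4] (5, 4)
    [5] (5, 3)
    [6] (5, 4)
    [7] (10, 0)
    [8] (1, 7)
    [9] (10, 0)

Grouping the 9 weights by Ā_11-representative: 4 linkage classes.

[[1, 4, 6], [2, 3, 8], [5], [7, 9]]


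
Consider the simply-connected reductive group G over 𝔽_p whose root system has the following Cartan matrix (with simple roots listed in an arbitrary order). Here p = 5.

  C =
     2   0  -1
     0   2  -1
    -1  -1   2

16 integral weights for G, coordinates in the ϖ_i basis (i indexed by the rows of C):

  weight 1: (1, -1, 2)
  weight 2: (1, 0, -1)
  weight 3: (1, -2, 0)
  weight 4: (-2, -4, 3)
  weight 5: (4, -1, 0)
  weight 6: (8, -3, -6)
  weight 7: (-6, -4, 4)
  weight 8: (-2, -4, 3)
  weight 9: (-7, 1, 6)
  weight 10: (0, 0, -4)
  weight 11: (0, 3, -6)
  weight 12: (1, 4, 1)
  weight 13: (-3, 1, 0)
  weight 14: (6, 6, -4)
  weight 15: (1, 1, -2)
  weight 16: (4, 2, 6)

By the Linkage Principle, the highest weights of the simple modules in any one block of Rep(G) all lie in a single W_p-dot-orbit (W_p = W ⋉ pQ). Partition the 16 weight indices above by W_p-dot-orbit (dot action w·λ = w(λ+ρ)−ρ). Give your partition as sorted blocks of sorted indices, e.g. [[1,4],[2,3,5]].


Cartan matrix: type A_3 (|W|=24); un-permuting the 3 rows.

Alcove-folded reps (p=5, 16 weights, presented ϖ-order):

  [1] (2, 0, 3) · [2] (2, 1, 0) · [3] (2, 1, 0) · [4] (1, 3, 0) · [5] (4, 1, 0) · [6] (2, 1, 0) · [7] (2, 0, 3) · [8] (1, 3, 0) · [9] (1, 1, 1) · [10] (1, 1, 1) · [11] (4, 1, 0) · [12] (2, 1, 0) · [13] (1, 1, 1) · [14] (1, 1, 1) · [15] (1, 1, 1) · [16] (2, 0, 3)

The 16 indices split into 5 linkage classes (same alcove rep ⇔ same W_5-dot-orbit):

[[1, 7, 16], [2, 3, 6, 12], [4, 8], [5, 11], [9, 10, 13, 14, 15]]


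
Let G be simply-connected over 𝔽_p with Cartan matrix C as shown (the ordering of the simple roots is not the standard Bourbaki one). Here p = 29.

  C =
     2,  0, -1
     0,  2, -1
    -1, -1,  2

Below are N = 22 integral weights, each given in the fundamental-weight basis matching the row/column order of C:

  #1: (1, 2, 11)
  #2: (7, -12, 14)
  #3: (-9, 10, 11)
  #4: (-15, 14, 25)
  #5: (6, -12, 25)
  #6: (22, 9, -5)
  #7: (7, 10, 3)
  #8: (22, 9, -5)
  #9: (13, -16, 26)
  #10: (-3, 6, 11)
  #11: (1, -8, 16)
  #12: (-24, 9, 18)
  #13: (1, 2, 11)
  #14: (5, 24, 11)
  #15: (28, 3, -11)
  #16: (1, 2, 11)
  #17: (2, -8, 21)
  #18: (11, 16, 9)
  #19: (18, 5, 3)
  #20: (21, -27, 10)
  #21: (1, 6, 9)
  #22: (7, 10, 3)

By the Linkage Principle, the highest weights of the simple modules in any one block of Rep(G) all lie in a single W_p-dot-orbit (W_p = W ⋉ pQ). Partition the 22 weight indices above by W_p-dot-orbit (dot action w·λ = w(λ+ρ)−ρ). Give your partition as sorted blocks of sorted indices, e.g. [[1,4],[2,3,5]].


C ↔ A_3 under row/col permutation; |W(A_3)| = 24.

Each λ_j+ρ reduced to Ā_29; 3-tuples below use C's row order:

  λ_1 → (2, 3, 12) · λ_2 → (8, 11, 4) · λ_3 → (8, 11, 4) · λ_4 → (2, 3, 12) · λ_5 → (3, 7, 15) · λ_6 → (19, 6, 4) · λ_7 → (8, 11, 4) · λ_8 → (19, 6, 4) · λ_9 → (2, 3, 12) · λ_10 → (2, 7, 10) · λ_11 → (2, 7, 10) · λ_12 → (19, 6, 4) · λ_13 → (2, 3, 12) · λ_14 → (8, 11, 4) · λ_15 → (19, 6, 4) · λ_16 → (2, 3, 12) · λ_17 → (3, 7, 15) · λ_18 → (2, 7, 10) · λ_19 → (19, 6, 4) · λ_20 → (3, 7, 15) · λ_21 → (2, 7, 10) · λ_22 → (8, 11, 4)

Linkage partition of the 22 weights (5 classes, p=29):

[[1, 4, 9, 13, 16], [2, 3, 7, 14, 22], [5, 17, 20], [6, 8, 12, 15, 19], [10, 11, 18, 21]]


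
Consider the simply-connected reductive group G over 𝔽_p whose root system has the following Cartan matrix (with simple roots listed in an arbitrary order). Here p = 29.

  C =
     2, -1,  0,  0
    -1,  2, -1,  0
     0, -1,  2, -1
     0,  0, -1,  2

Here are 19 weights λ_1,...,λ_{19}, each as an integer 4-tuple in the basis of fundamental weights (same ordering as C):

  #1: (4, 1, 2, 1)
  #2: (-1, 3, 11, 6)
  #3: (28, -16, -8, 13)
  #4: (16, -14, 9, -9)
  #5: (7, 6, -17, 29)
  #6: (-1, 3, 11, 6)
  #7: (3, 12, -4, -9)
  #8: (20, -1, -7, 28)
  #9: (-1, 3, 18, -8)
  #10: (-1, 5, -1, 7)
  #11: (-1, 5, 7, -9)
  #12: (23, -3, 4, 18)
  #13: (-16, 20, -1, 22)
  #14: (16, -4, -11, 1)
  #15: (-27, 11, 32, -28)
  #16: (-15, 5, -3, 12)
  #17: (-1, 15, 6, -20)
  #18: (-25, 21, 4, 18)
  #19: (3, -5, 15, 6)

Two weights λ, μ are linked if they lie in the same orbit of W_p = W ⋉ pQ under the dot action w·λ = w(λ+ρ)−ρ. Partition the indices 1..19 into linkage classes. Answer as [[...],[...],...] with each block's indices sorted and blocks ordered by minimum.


A_4 Cartan matrix, 4 simple roots permuted; ρ=(1,1,1,1).

Folding the 19 weights λ_j+ρ into Ā_29 (reps in the given 4-coord order):

    1: (5, 2, 3, 2)
    2: (0, 4, 12, 7)
    3: (7, 7, 7, 8)
    4: (4, 2, 8, 3)
    5: (0, 8, 7, 13)
    6: (0, 4, 12, 7)
    7: (4, 2, 8, 3)
    8: (0, 6, 0, 8)
    9: (0, 4, 12, 7)
    10: (0, 6, 0, 8)
    11: (0, 6, 0, 8)
    12: (5, 2, 3, 2)
    13: (0, 6, 0, 8)
    14: (4, 2, 8, 3)
    15: (4, 2, 8, 3)
    16: (4, 2, 8, 3)
    17: (0, 4, 12, 7)
    18: (5, 2, 3, 2)
    19: (0, 4, 12, 7)

Partition of {1..19} into 6 W_29-dot-orbits:

[[1, 12, 18], [2, 6, 9, 17, 19], [3], [4, 7, 14, 15, 16], [5], [8, 10, 11, 13]]


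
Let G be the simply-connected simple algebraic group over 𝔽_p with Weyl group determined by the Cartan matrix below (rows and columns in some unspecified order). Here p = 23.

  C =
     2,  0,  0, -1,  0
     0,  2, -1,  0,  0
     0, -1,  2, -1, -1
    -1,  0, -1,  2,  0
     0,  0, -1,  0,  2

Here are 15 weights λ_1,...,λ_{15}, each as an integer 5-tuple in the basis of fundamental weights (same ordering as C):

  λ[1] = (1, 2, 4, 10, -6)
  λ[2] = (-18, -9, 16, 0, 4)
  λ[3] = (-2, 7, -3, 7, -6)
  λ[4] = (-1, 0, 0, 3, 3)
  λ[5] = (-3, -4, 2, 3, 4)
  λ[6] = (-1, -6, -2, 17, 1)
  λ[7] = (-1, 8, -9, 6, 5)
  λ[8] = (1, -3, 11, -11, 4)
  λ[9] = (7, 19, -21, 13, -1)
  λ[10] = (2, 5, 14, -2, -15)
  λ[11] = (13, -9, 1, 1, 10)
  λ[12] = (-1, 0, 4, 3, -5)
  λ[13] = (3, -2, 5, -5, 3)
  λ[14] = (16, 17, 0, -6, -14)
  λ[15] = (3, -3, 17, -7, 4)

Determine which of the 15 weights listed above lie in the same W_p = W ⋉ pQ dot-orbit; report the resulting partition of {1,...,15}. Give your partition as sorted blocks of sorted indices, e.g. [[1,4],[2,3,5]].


Root system D_5: the 5×5 matrix C matches after relabeling.

Folding the 15 weights λ_j+ρ into Ā_23 (reps in the given 5-coord order):

  λ_1 → (2, 3, 0, 2, 5) · λ_2 → (1, 1, 5, 0, 2) · λ_3 → (1, 1, 5, 0, 2) · λ_4 → (0, 1, 1, 4, 4) · λ_5 → (2, 3, 0, 2, 5) · λ_6 → (0, 1, 1, 4, 4) · λ_7 → (1, 1, 5, 0, 2) · λ_8 → (8, 2, 0, 2, 5) · λ_9 → (2, 6, 0, 0, 14) · λ_10 → (2, 6, 0, 0, 14) · λ_11 → (8, 2, 0, 2, 5) · λ_12 → (0, 1, 1, 4, 4) · λ_13 → (0, 1, 1, 4, 4) · λ_14 → (0, 1, 1, 4, 4) · λ_15 → (8, 2, 0, 2, 5)

Grouping the 15 weights by Ā_23-representative: 5 linkage classes.

[[1, 5], [2, 3, 7], [4, 6, 12, 13, 14], [8, 11, 15], [9, 10]]


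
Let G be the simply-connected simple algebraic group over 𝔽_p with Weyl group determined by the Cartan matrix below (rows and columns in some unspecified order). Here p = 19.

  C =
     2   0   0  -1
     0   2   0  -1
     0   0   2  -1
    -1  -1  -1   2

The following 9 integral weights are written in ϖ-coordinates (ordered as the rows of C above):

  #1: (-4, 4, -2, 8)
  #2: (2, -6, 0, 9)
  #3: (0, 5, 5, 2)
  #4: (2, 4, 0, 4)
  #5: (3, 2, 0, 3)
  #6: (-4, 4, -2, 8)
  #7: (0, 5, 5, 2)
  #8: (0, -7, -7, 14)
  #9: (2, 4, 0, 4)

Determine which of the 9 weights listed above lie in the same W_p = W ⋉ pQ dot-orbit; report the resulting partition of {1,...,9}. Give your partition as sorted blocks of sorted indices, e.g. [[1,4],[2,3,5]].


Cartan matrix: type D_4 (|W|=192); un-permuting the 4 rows.

W_19-reps of the 9 weights in Ā_19 (same 4-coord order as C):

  1: (3, 5, 1, 5);  2: (3, 5, 1, 5);  3: (1, 6, 6, 3);  4: (3, 5, 1, 5);  5: (4, 3, 1, 4);  6: (3, 5, 1, 5);  7: (1, 6, 6, 3);  8: (1, 6, 6, 3);  9: (3, 5, 1, 5)

These 9 weights hit 3 W_19-dot-orbits; sizes (5, 3, 1):

[[1, 2, 4, 6, 9], [3, 7, 8], [5]]


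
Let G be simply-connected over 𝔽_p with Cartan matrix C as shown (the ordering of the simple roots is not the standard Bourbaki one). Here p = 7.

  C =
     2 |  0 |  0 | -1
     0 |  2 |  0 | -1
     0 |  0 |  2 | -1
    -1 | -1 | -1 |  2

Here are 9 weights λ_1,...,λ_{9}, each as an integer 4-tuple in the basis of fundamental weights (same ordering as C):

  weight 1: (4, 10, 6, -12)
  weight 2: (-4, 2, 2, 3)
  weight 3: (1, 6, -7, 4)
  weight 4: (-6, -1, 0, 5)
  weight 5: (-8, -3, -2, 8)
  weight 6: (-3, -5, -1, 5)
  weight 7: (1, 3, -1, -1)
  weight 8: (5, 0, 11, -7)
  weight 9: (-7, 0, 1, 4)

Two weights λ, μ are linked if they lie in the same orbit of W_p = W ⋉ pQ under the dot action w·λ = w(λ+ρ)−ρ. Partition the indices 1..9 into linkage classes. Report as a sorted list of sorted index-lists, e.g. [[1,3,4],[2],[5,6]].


Root system D_4: the 4×4 matrix C matches after relabeling.

Ā_7 reps of the 9 weights (D_4, coords as presented):

    [1] (2, 4, 0, 0)
    [2] (0, 0, 0, 3)
    [3] (5, 0, 1, 0)
    [4] (5, 0, 1, 0)
    [5] (5, 0, 1, 0)
    [6] (2, 4, 0, 0)
    [7] (2, 4, 0, 0)
    [8] (5, 0, 1, 0)
    [9] (5, 0, 1, 0)

The 9 indices split into 3 linkage classes (same alcove rep ⇔ same W_7-dot-orbit):

[[1, 6, 7], [2], [3, 4, 5, 8, 9]]


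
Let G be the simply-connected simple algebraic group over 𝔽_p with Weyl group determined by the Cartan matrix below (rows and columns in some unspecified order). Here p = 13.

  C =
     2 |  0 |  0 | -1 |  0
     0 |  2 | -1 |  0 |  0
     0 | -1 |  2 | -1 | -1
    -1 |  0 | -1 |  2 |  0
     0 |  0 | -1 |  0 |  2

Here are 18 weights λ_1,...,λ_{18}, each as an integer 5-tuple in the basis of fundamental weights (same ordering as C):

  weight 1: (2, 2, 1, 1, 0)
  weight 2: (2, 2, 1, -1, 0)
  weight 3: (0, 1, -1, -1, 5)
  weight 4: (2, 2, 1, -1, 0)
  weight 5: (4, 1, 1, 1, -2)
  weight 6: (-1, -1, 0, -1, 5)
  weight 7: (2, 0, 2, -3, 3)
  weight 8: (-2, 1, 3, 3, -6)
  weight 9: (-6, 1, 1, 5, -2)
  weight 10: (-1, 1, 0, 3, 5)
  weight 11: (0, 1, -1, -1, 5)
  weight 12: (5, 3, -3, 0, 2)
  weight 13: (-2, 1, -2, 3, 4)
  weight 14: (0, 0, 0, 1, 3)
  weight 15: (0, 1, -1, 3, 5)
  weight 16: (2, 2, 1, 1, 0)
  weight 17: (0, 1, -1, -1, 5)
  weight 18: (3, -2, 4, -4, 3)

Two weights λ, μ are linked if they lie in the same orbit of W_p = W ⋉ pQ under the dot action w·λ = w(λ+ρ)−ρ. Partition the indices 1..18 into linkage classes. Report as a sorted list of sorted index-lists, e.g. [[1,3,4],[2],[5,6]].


Cartan matrix: type D_5 (|W|=1920); un-permuting the 5 rows.

Each λ_j+ρ reduced to Ā_13; 5-tuples below use C's row order:

  λ_1 → (3, 3, 2, 0, 1);  λ_2 → (3, 3, 2, 0, 1);  λ_3 → (1, 2, 0, 0, 6);  λ_4 → (3, 3, 2, 0, 1);  λ_5 → (5, 2, 1, 1, 1);  λ_6 → (0, 0, 1, 0, 6);  λ_7 → (1, 1, 1, 2, 4);  λ_8 → (1, 1, 1, 2, 4);  λ_9 → (5, 2, 1, 1, 1);  λ_10 → (1, 2, 0, 0, 6);  λ_11 → (1, 2, 0, 0, 6);  λ_12 → (5, 2, 1, 1, 1);  λ_13 → (1, 1, 1, 2, 4);  λ_14 → (1, 1, 1, 2, 4);  λ_15 → (1, 2, 0, 0, 6);  λ_16 → (3, 3, 2, 0, 1);  λ_17 → (1, 2, 0, 0, 6);  λ_18 → (1, 1, 1, 2, 4)

Grouping the 18 weights by Ā_13-representative: 5 linkage classes.

[[1, 2, 4, 16], [3, 10, 11, 15, 17], [5, 9, 12], [6], [7, 8, 13, 14, 18]]


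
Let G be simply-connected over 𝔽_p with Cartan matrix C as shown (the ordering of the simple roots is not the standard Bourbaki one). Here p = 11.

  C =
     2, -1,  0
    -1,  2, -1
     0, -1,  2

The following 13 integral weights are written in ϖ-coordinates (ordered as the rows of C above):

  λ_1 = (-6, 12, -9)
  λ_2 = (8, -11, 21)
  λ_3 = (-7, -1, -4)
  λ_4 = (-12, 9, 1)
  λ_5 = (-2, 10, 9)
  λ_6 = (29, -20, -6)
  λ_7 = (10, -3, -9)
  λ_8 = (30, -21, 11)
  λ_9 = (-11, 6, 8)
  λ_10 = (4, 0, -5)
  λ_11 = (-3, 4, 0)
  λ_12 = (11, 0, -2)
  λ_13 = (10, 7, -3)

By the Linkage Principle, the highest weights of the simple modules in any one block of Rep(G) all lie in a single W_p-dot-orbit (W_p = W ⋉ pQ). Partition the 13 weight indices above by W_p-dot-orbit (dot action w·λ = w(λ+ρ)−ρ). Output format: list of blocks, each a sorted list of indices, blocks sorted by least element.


Dynkin diagram of C (from the 4 off-diagonal −1 entries): A_3.

W_11-reps of the 13 weights in Ā_11 (same 3-coord order as C):

    λ_1+ρ ↦ (3, 0, 6)
    λ_2+ρ ↦ (9, 1, 0)
    λ_3+ρ ↦ (3, 0, 6)
    λ_4+ρ ↦ (9, 1, 0)
    λ_5+ρ ↦ (9, 1, 0)
    λ_6+ρ ↦ (3, 0, 6)
    λ_7+ρ ↦ (1, 8, 2)
    λ_8+ρ ↦ (1, 8, 2)
    λ_9+ρ ↦ (2, 3, 1)
    λ_10+ρ ↦ (2, 3, 1)
    λ_11+ρ ↦ (2, 3, 1)
    λ_12+ρ ↦ (9, 1, 0)
    λ_13+ρ ↦ (3, 0, 6)

The 13 indices split into 4 linkage classes (same alcove rep ⇔ same W_11-dot-orbit):

[[1, 3, 6, 13], [2, 4, 5, 12], [7, 8], [9, 10, 11]]


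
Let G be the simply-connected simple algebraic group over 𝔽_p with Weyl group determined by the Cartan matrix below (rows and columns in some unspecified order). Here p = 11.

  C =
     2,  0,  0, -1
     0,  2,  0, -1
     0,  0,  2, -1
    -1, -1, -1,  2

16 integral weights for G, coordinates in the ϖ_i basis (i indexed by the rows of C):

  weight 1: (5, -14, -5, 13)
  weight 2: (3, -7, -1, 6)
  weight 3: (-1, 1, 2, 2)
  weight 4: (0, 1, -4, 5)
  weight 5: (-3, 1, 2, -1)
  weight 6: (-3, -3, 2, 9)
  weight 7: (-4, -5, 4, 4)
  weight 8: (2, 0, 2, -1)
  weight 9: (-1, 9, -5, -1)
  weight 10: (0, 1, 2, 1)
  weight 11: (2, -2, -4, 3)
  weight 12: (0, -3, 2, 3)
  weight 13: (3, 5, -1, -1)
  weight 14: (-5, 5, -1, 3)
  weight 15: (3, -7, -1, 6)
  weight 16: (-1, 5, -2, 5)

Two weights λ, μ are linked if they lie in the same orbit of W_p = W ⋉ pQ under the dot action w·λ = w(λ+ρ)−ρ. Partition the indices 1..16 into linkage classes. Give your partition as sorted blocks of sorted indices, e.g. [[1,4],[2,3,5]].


Dynkin diagram of C (from the 6 off-diagonal −1 entries): D_4.

Folding the 16 weights λ_j+ρ into Ā_11 (reps in the given 4-coord order):

  λ_1+ρ ↦ (1, 2, 3, 2);  λ_2+ρ ↦ (4, 6, 0, 0);  λ_3+ρ ↦ (0, 2, 3, 3);  λ_4+ρ ↦ (1, 2, 3, 2);  λ_5+ρ ↦ (0, 0, 1, 2);  λ_6+ρ ↦ (0, 0, 1, 2);  λ_7+ρ ↦ (1, 2, 3, 2);  λ_8+ρ ↦ (3, 1, 3, 0);  λ_9+ρ ↦ (4, 6, 0, 0);  λ_10+ρ ↦ (1, 2, 3, 2);  λ_11+ρ ↦ (3, 1, 3, 0);  λ_12+ρ ↦ (1, 2, 3, 2);  λ_13+ρ ↦ (4, 6, 0, 0);  λ_14+ρ ↦ (4, 6, 0, 0);  λ_15+ρ ↦ (4, 6, 0, 0);  λ_16+ρ ↦ (1, 5, 0, 0)

Grouping the 16 weights by Ā_11-representative: 6 linkage classes.

[[1, 4, 7, 10, 12], [2, 9, 13, 14, 15], [3], [5, 6], [8, 11], [16]]


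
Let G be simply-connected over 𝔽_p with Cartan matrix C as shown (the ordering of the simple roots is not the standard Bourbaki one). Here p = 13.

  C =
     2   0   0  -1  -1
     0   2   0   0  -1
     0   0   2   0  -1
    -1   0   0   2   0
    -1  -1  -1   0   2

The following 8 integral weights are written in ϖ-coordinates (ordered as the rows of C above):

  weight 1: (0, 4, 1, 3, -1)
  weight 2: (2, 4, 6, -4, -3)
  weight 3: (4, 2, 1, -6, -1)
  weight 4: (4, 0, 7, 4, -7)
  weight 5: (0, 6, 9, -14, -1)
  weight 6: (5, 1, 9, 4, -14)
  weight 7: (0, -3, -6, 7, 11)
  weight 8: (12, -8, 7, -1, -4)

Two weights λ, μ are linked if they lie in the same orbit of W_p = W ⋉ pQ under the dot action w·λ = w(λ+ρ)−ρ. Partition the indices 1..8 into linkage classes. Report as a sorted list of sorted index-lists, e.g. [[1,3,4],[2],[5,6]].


C ↔ D_5 under row/col permutation; |W(D_5)| = 1920.

W_13-reps of the 8 weights in Ā_13 (same 5-coord order as C):

  [1] (1, 5, 2, 4, 0)
  [2] (2, 3, 5, 1, 0)
  [3] (0, 3, 2, 5, 0)
  [4] (1, 5, 2, 4, 0)
  [5] (1, 5, 2, 4, 0)
  [6] (2, 3, 5, 1, 0)
  [7] (1, 5, 2, 4, 0)
  [8] (0, 3, 2, 5, 0)

The 8 indices split into 3 linkage classes (same alcove rep ⇔ same W_13-dot-orbit):

[[1, 4, 5, 7], [2, 6], [3, 8]]


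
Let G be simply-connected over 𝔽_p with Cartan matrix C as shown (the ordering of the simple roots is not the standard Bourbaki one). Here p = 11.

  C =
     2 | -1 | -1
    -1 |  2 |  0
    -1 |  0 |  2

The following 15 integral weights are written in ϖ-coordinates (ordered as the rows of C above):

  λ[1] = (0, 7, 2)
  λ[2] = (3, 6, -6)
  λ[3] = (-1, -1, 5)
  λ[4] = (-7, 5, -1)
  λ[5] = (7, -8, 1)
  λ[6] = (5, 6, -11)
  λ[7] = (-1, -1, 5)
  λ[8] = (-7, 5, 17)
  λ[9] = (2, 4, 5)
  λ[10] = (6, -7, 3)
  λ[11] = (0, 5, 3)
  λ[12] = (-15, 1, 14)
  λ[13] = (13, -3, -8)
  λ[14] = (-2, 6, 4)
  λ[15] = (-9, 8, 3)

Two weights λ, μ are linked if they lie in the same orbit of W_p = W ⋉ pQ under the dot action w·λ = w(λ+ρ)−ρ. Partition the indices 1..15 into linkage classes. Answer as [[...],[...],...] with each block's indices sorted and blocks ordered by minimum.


A_3 Cartan matrix, 3 simple roots permuted; ρ=(1,1,1).

Alcove-folded reps (p=11, 15 weights, presented ϖ-order):

  λ_1+ρ ↦ (1, 7, 2);  λ_2+ρ ↦ (1, 6, 4);  λ_3+ρ ↦ (0, 0, 6);  λ_4+ρ ↦ (0, 0, 6);  λ_5+ρ ↦ (1, 7, 2);  λ_6+ρ ↦ (4, 1, 4);  λ_7+ρ ↦ (0, 0, 6);  λ_8+ρ ↦ (1, 6, 4);  λ_9+ρ ↦ (3, 2, 3);  λ_10+ρ ↦ (1, 6, 4);  λ_11+ρ ↦ (1, 6, 4);  λ_12+ρ ↦ (1, 7, 2);  λ_13+ρ ↦ (4, 1, 4);  λ_14+ρ ↦ (1, 6, 4);  λ_15+ρ ↦ (4, 1, 4)

5 distinct reps among the 15 weights ⇒ 5 W_11-linkage classes:

[[1, 5, 12], [2, 8, 10, 11, 14], [3, 4, 7], [6, 13, 15], [9]]


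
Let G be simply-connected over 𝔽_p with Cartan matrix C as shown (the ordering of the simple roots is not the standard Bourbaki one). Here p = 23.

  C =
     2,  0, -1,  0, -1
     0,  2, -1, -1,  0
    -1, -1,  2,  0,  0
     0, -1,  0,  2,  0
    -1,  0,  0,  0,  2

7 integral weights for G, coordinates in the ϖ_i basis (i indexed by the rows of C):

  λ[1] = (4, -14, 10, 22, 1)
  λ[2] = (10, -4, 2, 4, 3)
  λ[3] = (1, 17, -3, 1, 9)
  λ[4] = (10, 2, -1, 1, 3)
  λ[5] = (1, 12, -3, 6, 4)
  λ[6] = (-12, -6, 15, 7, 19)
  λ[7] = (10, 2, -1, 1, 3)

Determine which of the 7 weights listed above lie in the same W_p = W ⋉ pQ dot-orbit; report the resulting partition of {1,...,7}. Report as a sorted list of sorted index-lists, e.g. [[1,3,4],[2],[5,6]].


A_5 Cartan matrix, 5 simple roots permuted; ρ=(1,1,1,1,1).

Each λ_j+ρ reduced to Ā_23; 5-tuples below use C's row order:

  1: (0, 11, 2, 5, 3) · 2: (11, 3, 0, 2, 4) · 3: (0, 11, 2, 5, 3) · 4: (11, 3, 0, 2, 4) · 5: (0, 11, 2, 5, 3) · 6: (11, 3, 0, 2, 4) · 7: (11, 3, 0, 2, 4)

Linkage partition of the 7 weights (2 classes, p=23):

[[1, 3, 5], [2, 4, 6, 7]]


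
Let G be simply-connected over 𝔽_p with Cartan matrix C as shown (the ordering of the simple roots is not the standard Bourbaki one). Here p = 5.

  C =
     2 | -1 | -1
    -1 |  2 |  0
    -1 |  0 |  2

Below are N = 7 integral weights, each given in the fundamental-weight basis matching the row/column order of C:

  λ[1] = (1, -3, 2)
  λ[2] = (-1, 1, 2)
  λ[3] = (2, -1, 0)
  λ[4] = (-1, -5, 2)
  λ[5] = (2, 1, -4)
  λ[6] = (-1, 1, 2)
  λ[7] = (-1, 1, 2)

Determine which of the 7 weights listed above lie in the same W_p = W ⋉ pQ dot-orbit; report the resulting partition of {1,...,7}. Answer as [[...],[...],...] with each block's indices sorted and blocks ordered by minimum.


Cartan matrix: type A_3 (|W|=24); un-permuting the 3 rows.

λ_j+ρ reflected into Ā_5 (⟨·,θ^∨⟩≤5); 3-tuples as given:

  λ_1+ρ ↦ (0, 2, 3) · λ_2+ρ ↦ (0, 2, 3) · λ_3+ρ ↦ (3, 0, 1) · λ_4+ρ ↦ (3, 0, 1) · λ_5+ρ ↦ (0, 2, 3) · λ_6+ρ ↦ (0, 2, 3) · λ_7+ρ ↦ (0, 2, 3)

2 distinct reps among the 7 weights ⇒ 2 W_5-linkage classes:

[[1, 2, 5, 6, 7], [3, 4]]


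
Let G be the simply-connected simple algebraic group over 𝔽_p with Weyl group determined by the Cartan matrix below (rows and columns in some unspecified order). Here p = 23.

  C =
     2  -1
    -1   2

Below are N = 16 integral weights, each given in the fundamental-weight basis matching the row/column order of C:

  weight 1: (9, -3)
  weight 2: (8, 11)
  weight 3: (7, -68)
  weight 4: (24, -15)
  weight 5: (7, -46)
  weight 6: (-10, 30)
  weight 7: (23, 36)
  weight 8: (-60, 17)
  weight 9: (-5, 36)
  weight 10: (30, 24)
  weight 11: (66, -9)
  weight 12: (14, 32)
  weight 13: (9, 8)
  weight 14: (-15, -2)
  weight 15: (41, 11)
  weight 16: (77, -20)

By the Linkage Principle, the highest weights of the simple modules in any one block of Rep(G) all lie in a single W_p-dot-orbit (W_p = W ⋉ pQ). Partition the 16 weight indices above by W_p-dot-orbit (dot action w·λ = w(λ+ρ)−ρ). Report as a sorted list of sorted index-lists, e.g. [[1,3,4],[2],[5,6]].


A_2 Cartan matrix, 2 simple roots permuted; ρ=(1,1).

Alcove-folded reps (p=23, 16 weights, presented ϖ-order):

  λ_1 → (8, 2)
  λ_2 → (9, 12)
  λ_3 → (8, 2)
  λ_4 → (9, 12)
  λ_5 → (1, 14)
  λ_6 → (1, 14)
  λ_7 → (1, 14)
  λ_8 → (5, 13)
  λ_9 → (10, 9)
  λ_10 → (8, 2)
  λ_11 → (8, 2)
  λ_12 → (8, 2)
  λ_13 → (10, 9)
  λ_14 → (1, 14)
  λ_15 → (8, 11)
  λ_16 → (10, 9)

Partition of {1..16} into 6 W_23-dot-orbits:

[[1, 3, 10, 11, 12], [2, 4], [5, 6, 7, 14], [8], [9, 13, 16], [15]]


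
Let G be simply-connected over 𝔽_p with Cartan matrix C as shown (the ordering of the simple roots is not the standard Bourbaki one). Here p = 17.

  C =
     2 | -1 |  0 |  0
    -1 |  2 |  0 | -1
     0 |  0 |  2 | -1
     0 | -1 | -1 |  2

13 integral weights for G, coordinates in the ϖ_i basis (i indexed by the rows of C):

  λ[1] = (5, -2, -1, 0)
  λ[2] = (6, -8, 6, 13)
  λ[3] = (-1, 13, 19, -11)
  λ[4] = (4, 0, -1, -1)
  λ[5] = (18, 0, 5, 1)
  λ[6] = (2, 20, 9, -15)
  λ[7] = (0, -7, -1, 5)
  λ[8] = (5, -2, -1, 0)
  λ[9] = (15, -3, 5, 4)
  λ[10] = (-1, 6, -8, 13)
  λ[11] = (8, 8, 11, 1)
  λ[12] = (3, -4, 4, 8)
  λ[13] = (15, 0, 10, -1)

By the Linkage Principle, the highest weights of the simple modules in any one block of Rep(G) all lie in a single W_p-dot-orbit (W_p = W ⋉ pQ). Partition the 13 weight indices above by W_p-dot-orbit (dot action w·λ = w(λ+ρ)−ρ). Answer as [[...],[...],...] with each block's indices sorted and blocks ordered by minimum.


Cartan matrix: type A_4 (|W|=120); un-permuting the 4 rows.

W_17-reps of the 13 weights in Ā_17 (same 4-coord order as C):

  λ_1+ρ ↦ (5, 1, 0, 0) · λ_2+ρ ↦ (4, 3, 3, 7) · λ_3+ρ ↦ (4, 3, 3, 7) · λ_4+ρ ↦ (5, 1, 0, 0) · λ_5+ρ ↦ (6, 2, 2, 1) · λ_6+ρ ↦ (4, 3, 3, 7) · λ_7+ρ ↦ (5, 1, 0, 0) · λ_8+ρ ↦ (5, 1, 0, 0) · λ_9+ρ ↦ (6, 2, 2, 1) · λ_10+ρ ↦ (4, 3, 3, 7) · λ_11+ρ ↦ (6, 2, 2, 1) · λ_12+ρ ↦ (1, 3, 5, 6) · λ_13+ρ ↦ (5, 1, 0, 0)

Grouping the 13 weights by Ā_17-representative: 4 linkage classes.

[[1, 4, 7, 8, 13], [2, 3, 6, 10], [5, 9, 11], [12]]


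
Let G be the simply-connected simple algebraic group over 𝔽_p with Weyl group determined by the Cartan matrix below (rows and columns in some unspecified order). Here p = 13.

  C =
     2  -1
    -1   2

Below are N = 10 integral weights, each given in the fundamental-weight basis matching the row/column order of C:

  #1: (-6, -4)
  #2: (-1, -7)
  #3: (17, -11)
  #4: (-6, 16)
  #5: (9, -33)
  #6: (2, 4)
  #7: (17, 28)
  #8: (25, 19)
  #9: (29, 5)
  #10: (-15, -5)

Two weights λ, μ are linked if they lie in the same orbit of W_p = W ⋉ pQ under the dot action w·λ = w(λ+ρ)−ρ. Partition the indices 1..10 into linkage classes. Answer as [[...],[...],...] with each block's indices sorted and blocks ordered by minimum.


Cartan matrix: type A_2 (|W|=6); un-permuting the 2 rows.

λ_j+ρ reflected into Ā_13 (⟨·,θ^∨⟩≤13); 2-tuples as given:

  [1] (3, 5) · [2] (6, 0) · [3] (3, 5) · [4] (1, 8) · [5] (6, 3) · [6] (3, 5) · [7] (3, 5) · [8] (6, 0) · [9] (6, 3) · [10] (1, 8)

These 10 weights hit 4 W_13-dot-orbits; sizes (4, 2, 2, 2):

[[1, 3, 6, 7], [2, 8], [4, 10], [5, 9]]


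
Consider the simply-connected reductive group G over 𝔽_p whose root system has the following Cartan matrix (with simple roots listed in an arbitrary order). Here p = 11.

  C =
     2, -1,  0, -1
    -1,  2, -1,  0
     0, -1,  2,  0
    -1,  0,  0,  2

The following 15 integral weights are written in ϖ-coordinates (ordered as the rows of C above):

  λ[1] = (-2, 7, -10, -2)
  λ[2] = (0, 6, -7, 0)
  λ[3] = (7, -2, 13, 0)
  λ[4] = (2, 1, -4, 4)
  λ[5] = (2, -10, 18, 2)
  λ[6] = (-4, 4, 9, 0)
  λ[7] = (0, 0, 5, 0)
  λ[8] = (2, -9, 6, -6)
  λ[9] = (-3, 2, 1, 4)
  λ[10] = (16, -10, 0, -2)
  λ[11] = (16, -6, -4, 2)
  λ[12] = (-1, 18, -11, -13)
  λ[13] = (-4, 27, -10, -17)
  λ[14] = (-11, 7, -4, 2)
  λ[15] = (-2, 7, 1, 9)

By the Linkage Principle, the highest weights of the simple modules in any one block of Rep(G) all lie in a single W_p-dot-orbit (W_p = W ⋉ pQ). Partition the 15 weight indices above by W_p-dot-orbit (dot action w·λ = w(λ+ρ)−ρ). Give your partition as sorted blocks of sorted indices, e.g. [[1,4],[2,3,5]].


Type A_4, rank 4, |W|=120; reorder rows/cols to standard.

Alcove-folded reps (p=11, 15 weights, presented ϖ-order):

  [1] (1, 1, 6, 1) · [2] (1, 1, 6, 1) · [3] (1, 2, 0, 7) · [4] (2, 1, 2, 5) · [5] (2, 1, 2, 3) · [6] (1, 1, 6, 1) · [7] (1, 1, 6, 1) · [8] (2, 1, 2, 5) · [9] (2, 1, 2, 3) · [10] (2, 1, 2, 5) · [11] (2, 1, 2, 5) · [12] (1, 2, 0, 7) · [13] (3, 3, 2, 3) · [14] (2, 1, 2, 5) · [15] (1, 1, 6, 1)

Partition of {1..15} into 5 W_11-dot-orbits:

[[1, 2, 6, 7, 15], [3, 12], [4, 8, 10, 11, 14], [5, 9], [13]]


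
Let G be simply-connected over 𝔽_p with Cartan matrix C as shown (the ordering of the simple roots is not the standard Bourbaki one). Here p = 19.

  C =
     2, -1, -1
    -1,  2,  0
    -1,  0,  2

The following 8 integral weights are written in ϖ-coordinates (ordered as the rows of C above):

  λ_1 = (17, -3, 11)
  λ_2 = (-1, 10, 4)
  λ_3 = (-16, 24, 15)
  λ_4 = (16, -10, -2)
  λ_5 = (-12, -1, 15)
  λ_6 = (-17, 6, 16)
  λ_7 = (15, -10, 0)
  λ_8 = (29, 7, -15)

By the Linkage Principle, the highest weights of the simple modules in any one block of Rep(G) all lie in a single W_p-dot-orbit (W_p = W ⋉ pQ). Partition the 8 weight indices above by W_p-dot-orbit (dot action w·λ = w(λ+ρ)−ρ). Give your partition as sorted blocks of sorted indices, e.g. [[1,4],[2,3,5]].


Root system A_3: the 3×3 matrix C matches after relabeling.

Alcove-folded reps (p=19, 8 weights, presented ϖ-order):

    [1] (7, 9, 1)
    [2] (0, 11, 5)
    [3] (9, 3, 6)
    [4] (7, 9, 1)
    [5] (0, 11, 5)
    [6] (7, 9, 1)
    [7] (7, 9, 1)
    [8] (0, 11, 5)

The 8 indices split into 3 linkage classes (same alcove rep ⇔ same W_19-dot-orbit):

[[1, 4, 6, 7], [2, 5, 8], [3]]


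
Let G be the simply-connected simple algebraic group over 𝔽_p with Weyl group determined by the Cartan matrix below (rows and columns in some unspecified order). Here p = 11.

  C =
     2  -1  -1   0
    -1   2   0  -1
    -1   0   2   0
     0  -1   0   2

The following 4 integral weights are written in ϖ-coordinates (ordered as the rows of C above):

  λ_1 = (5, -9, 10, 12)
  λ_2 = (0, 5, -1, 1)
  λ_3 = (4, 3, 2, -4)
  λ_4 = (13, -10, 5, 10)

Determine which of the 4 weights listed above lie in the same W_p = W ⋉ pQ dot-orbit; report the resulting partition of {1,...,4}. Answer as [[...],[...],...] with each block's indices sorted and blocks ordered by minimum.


Dynkin diagram of C (from the 6 off-diagonal −1 entries): A_4.

Each λ_j+ρ reduced to Ā_11; 4-tuples below use C's row order:

  λ_1+ρ ↦ (0, 0, 2, 6);  λ_2+ρ ↦ (1, 6, 0, 2);  λ_3+ρ ↦ (5, 1, 2, 2);  λ_4+ρ ↦ (0, 0, 2, 6)

Linkage partition of the 4 weights (3 classes, p=11):

[[1, 4], [2], [3]]


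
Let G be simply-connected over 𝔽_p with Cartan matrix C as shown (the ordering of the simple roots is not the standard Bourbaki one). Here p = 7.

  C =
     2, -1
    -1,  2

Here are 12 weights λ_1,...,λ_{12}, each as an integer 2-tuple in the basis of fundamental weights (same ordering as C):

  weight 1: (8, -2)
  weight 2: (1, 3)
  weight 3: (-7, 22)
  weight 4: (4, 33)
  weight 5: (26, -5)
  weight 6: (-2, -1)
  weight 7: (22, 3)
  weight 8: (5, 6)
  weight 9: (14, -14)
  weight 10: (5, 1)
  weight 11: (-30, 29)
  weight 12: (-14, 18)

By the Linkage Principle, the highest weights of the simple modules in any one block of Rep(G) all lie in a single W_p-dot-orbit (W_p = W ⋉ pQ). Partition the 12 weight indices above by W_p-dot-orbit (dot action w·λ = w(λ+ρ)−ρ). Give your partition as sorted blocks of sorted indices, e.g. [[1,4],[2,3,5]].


Dynkin diagram of C (from the 2 off-diagonal −1 entries): A_2.

W_7-reps of the 12 weights in Ā_7 (same 2-coord order as C):

    [1] (5, 1)
    [2] (2, 4)
    [3] (2, 4)
    [4] (2, 4)
    [5] (2, 4)
    [6] (0, 1)
    [7] (2, 4)
    [8] (0, 1)
    [9] (5, 1)
    [10] (5, 1)
    [11] (5, 1)
    [12] (5, 1)

Grouping the 12 weights by Ā_7-representative: 3 linkage classes.

[[1, 9, 10, 11, 12], [2, 3, 4, 5, 7], [6, 8]]


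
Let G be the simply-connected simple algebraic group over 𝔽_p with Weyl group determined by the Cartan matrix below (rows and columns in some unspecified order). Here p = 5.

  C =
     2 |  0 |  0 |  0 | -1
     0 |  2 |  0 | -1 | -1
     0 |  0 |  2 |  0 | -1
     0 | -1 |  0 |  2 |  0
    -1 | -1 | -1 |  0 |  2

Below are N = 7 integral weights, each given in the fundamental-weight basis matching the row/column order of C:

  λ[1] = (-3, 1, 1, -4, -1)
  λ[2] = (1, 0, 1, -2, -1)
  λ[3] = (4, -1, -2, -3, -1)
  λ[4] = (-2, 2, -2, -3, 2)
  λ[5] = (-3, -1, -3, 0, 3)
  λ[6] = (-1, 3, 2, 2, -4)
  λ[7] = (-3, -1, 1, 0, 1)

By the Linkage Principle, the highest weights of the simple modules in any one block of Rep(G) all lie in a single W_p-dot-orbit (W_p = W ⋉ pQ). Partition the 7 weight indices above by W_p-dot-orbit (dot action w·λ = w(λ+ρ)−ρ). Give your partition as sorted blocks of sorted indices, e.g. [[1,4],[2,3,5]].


C ↔ D_5 under row/col permutation; |W(D_5)| = 1920.

λ_j+ρ reflected into Ā_5 (⟨·,θ^∨⟩≤5); 5-tuples as given:

  λ_1 → (0, 1, 0, 0, 1)
  λ_2 → (2, 0, 2, 1, 0)
  λ_3 → (2, 0, 2, 1, 0)
  λ_4 → (0, 1, 0, 0, 1)
  λ_5 → (2, 0, 2, 1, 0)
  λ_6 → (1, 0, 2, 1, 0)
  λ_7 → (2, 0, 2, 1, 0)

Partition of {1..7} into 3 W_5-dot-orbits:

[[1, 4], [2, 3, 5, 7], [6]]


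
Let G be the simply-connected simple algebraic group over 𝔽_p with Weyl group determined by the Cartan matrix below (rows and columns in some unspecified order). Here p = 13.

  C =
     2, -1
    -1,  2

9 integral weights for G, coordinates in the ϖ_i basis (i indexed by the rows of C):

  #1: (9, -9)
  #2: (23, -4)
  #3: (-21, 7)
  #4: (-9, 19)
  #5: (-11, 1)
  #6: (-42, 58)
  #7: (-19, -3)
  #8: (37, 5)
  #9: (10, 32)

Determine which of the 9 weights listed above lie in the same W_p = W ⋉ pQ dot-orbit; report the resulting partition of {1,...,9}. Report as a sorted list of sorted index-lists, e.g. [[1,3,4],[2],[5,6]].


C ↔ A_2 under row/col permutation; |W(A_2)| = 6.

Each λ_j+ρ reduced to Ā_13; 2-tuples below use C's row order:

  1: (2, 8);  2: (2, 8);  3: (1, 5);  4: (1, 5);  5: (2, 8);  6: (5, 6);  7: (5, 6);  8: (1, 5);  9: (5, 6)

3 distinct reps among the 9 weights ⇒ 3 W_13-linkage classes:

[[1, 2, 5], [3, 4, 8], [6, 7, 9]]


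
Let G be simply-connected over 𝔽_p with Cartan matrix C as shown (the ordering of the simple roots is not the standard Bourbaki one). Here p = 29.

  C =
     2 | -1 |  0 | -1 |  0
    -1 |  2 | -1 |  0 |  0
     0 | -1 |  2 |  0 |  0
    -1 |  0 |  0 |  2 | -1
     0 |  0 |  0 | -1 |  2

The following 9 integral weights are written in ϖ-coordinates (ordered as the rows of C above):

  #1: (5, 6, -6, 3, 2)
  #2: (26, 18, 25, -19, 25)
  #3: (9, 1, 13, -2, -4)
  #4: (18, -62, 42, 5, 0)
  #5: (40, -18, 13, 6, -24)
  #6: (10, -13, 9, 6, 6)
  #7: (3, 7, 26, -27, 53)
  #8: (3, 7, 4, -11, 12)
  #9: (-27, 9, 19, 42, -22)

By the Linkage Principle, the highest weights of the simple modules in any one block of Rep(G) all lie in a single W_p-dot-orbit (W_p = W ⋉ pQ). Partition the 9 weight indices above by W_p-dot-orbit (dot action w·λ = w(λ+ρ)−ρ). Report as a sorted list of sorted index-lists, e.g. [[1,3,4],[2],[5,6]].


Type A_5, rank 5, |W|=720; reorder rows/cols to standard.

λ_j+ρ reflected into Ā_29 (⟨·,θ^∨⟩≤29); 5-tuples as given:

  λ_1+ρ ↦ (6, 2, 5, 4, 3);  λ_2+ρ ↦ (6, 2, 14, 3, 1);  λ_3+ρ ↦ (6, 2, 14, 3, 1);  λ_4+ρ ↦ (1, 6, 1, 3, 3);  λ_5+ρ ↦ (6, 2, 5, 4, 3);  λ_6+ρ ↦ (1, 9, 2, 6, 7);  λ_7+ρ ↦ (6, 2, 14, 3, 1);  λ_8+ρ ↦ (6, 2, 5, 4, 3);  λ_9+ρ ↦ (6, 2, 14, 3, 1)

Linkage partition of the 9 weights (4 classes, p=29):

[[1, 5, 8], [2, 3, 7, 9], [4], [6]]
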